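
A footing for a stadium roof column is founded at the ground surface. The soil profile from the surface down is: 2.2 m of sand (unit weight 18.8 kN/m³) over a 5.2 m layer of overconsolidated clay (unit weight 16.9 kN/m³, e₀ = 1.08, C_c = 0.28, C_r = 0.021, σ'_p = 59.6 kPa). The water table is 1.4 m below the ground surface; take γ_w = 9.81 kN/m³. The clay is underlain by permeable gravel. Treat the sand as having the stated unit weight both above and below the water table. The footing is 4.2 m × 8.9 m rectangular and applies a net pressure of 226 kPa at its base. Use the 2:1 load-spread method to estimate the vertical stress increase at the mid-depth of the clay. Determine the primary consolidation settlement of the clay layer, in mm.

S_c ≈ 217 mm

Mid-depth of clay below the ground surface: z = 2.2 + 5.2/2 = 4.8 m.
Total vertical stress at mid-clay: σ_v = 18.8×2.2 + 16.9×2.6 = 85.3 kPa.
Pore pressure: u = 9.81×(4.8 − 1.4) = 33.354 kPa.
Initial effective stress: σ'_0 = σ_v − u = 85.3 − 33.354 = 51.946 kPa.
Stress increase at mid-clay by the 2:1 spreading method:
Δσ = qBL/((B+z)(L+z)) = 226×4.2×8.9/((4.2+4.8)(8.9+4.8)) = 68.515 kPa
Final effective stress: σ'_f = 51.946 + 68.515 = 120.46 kPa.
σ'_f = 120.46 > σ'_p = 59.6 kPa, so the stress path crosses the preconsolidation pressure — recompression up to σ'_p, then virgin compression beyond:
S_c = H/(1+e₀)·[C_r·log₁₀(σ'_p/σ'_0) + C_c·log₁₀(σ'_f/σ'_p)]
    = 5.2/2.08 × [0.021×log₁₀(59.6/51.946) + 0.28×log₁₀(120.46/59.6)]
    = 2.5 × [0.0012536 + 0.085567] = 0.2171 m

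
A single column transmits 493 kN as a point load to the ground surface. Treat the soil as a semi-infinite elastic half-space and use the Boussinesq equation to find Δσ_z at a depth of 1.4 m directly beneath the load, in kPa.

Δσ_z ≈ 120 kPa

Boussinesq vertical stress below a point load on an elastic half-space:
Δσ_z = 3P/(2πz²) · [1 + (r/z)²]^(−5/2)
r/z = 0/1.4 = 0; [1+(r/z)²]^(−5/2) = 1.
Δσ_z = 3×493/(2π×1.4²) × 1 = 120.1 × 1 = 120.1 kPa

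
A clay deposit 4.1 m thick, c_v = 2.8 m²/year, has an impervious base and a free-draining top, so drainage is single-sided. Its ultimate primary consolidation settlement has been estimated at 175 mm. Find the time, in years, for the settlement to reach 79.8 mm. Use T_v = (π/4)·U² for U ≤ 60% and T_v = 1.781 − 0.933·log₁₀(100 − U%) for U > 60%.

t ≈ 0.98 years

Drainage path length: H_d = H = 4.1 m (single drainage).
U = S(t)/S_ult = 79.8/175 = 0.456.
U ≤ 60%: T_v = (π/4)·U² = (π/4)×0.456² = 0.16331.
t = T_v·H_d²/c_v = 0.16331×4.1²/2.8 = 0.9804 years.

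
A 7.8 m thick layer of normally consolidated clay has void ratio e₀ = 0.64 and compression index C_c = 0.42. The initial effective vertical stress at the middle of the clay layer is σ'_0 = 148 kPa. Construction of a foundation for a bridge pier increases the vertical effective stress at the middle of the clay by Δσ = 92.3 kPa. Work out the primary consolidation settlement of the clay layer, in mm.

S_c ≈ 420 mm

Final effective stress: σ'_f = σ'_0 + Δσ = 148 + 92.3 = 240.3 kPa.
Normally consolidated clay, so the full stress increment lies on the virgin compression line:
S_c = C_c·H/(1+e₀)·log₁₀(σ'_f/σ'_0) = 0.42×7.8/(1+0.64)×log₁₀(240.3/148)
    = 1.9976 × 0.21049 = 0.4205 m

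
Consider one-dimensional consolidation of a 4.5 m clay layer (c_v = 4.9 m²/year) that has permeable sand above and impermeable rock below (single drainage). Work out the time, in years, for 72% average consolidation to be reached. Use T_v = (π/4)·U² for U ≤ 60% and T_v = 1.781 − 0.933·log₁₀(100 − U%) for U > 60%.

t ≈ 1.78 years

Drainage path length: H_d = H = 4.5 m (single drainage).
U > 60%: T_v = 1.781 − 0.933·log₁₀(100 − 72) = 0.4308.
t = T_v·H_d²/c_v = 0.4308×4.5²/4.9 = 1.78 years.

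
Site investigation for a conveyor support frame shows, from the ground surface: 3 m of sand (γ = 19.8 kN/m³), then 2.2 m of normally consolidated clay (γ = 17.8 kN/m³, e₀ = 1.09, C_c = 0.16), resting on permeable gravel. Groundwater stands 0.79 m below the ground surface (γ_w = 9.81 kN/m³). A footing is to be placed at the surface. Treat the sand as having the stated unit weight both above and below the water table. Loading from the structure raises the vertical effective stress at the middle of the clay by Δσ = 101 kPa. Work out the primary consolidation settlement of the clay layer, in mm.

Mid-depth of clay below the ground surface: z = 3 + 2.2/2 = 4.1 m.
Total vertical stress at mid-clay: σ_v = 19.8×3 + 17.8×1.1 = 78.98 kPa.
Pore pressure: u = 9.81×(4.1 − 0.79) = 32.471 kPa.
Initial effective stress: σ'_0 = σ_v − u = 78.98 − 32.471 = 46.509 kPa.
Final effective stress: σ'_f = σ'_0 + Δσ = 46.509 + 101 = 147.51 kPa.
Normally consolidated clay, so the full stress increment lies on the virgin compression line:
S_c = C_c·H/(1+e₀)·log₁₀(σ'_f/σ'_0) = 0.16×2.2/(1+1.09)×log₁₀(147.51/46.509)
    = 0.16842 × 0.50128 = 0.08443 m

S_c ≈ 84.4 mm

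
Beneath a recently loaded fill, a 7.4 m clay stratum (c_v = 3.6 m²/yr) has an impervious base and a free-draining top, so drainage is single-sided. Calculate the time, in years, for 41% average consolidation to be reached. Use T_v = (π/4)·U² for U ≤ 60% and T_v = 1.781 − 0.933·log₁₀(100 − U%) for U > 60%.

Drainage path length: H_d = H = 7.4 m (single drainage).
U ≤ 60%: T_v = (π/4)·U² = (π/4)×0.41² = 0.13203.
t = T_v·H_d²/c_v = 0.13203×7.4²/3.6 = 2.008 years.

t ≈ 2.01 years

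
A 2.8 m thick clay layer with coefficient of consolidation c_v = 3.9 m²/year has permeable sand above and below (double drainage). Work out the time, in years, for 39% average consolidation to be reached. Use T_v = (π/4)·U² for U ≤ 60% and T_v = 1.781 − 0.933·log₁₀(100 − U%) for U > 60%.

Drainage path length: H_d = H/2 = 1.4 m (double drainage).
U ≤ 60%: T_v = (π/4)·U² = (π/4)×0.39² = 0.11946.
t = T_v·H_d²/c_v = 0.11946×1.4²/3.9 = 0.06004 years.

t ≈ 0.06 years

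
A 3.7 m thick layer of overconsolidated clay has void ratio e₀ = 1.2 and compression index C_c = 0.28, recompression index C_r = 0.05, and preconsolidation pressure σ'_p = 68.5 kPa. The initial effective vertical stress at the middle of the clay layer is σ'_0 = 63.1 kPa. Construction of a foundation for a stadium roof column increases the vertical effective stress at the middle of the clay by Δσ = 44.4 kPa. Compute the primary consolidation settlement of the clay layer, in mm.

S_c ≈ 95.2 mm

Final effective stress: σ'_f = 63.1 + 44.4 = 107.5 kPa.
σ'_f = 107.5 > σ'_p = 68.5 kPa, so the stress path crosses the preconsolidation pressure — recompression up to σ'_p, then virgin compression beyond:
S_c = H/(1+e₀)·[C_r·log₁₀(σ'_p/σ'_0) + C_c·log₁₀(σ'_f/σ'_p)]
    = 3.7/2.2 × [0.05×log₁₀(68.5/63.1) + 0.28×log₁₀(107.5/68.5)]
    = 1.6818 × [0.0017831 + 0.054801] = 0.09516 m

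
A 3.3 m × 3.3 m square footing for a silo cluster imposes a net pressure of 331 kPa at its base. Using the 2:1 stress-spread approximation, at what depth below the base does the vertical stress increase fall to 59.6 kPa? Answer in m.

z ≈ 4.48 m

2:1 spreading — at depth z the loaded area has grown by z in each plan dimension:
qB²/(B+z)² = Δσ_z ⇒ z = B(√(q/Δσ_z) − 1) = 3.3×(√(331/59.6) − 1) = 4.477 m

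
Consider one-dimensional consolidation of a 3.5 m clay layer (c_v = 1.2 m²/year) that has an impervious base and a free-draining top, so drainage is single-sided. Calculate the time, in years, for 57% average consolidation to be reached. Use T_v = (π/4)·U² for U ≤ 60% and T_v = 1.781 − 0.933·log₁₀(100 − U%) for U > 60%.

Drainage path length: H_d = H = 3.5 m (single drainage).
U ≤ 60%: T_v = (π/4)·U² = (π/4)×0.57² = 0.25518.
t = T_v·H_d²/c_v = 0.25518×3.5²/1.2 = 2.605 years.

t ≈ 2.6 years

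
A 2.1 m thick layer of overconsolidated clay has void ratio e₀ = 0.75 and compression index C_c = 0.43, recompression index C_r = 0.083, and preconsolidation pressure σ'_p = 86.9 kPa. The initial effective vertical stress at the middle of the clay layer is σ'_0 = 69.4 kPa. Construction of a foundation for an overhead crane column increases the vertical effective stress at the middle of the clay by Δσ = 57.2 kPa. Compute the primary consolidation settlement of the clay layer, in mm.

S_c ≈ 94 mm

Final effective stress: σ'_f = 69.4 + 57.2 = 126.6 kPa.
σ'_f = 126.6 > σ'_p = 86.9 kPa, so the stress path crosses the preconsolidation pressure — recompression up to σ'_p, then virgin compression beyond:
S_c = H/(1+e₀)·[C_r·log₁₀(σ'_p/σ'_0) + C_c·log₁₀(σ'_f/σ'_p)]
    = 2.1/1.75 × [0.083×log₁₀(86.9/69.4) + 0.43×log₁₀(126.6/86.9)]
    = 1.2 × [0.0081058 + 0.070268] = 0.09405 m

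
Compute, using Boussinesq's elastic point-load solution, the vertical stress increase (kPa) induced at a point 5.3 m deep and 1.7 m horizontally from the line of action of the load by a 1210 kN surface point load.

Δσ_z ≈ 16.1 kPa

Boussinesq vertical stress below a point load on an elastic half-space:
Δσ_z = 3P/(2πz²) · [1 + (r/z)²]^(−5/2)
r/z = 1.7/5.3 = 0.32075; [1+(r/z)²]^(−5/2) = 0.78285.
Δσ_z = 3×1210/(2π×5.3²) × 0.78285 = 20.567 × 0.78285 = 16.1 kPa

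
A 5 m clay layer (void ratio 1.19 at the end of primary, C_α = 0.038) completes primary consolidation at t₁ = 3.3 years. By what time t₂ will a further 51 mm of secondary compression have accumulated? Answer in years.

t₂ ≈ 12.8 years

S_s = C_α·H/(1+e_p)·log₁₀(t₂/t₁) ⇒ log₁₀(t₂/t₁) = S_s·(1+e_p)/(C_α·H).
log₁₀(t₂/t₁) = 0.051 × (1+1.19) / (0.038×5) = 0.5878
t₂ = t₁ × 10^0.5878 = 3.3 × 3.871 = 12.77 years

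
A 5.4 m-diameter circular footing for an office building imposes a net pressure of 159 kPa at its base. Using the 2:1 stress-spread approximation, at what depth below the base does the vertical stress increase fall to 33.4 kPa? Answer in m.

z ≈ 6.38 m

2:1 spreading — at depth z the loaded area has grown by z in each plan dimension:
qD²/(D+z)² = Δσ_z ⇒ z = D(√(q/Δσ_z) − 1) = 5.4×(√(159/33.4) − 1) = 6.382 m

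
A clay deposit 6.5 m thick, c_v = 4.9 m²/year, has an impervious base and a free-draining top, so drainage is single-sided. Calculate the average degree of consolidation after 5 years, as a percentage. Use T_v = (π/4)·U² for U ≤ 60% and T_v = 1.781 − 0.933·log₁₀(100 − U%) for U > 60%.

U ≈ 80.6 %

Drainage path length: H_d = H = 6.5 m (single drainage).
T_v = c_v·t/H_d² = 4.9×5/6.5² = 0.57988.
T_v = 0.57988 corresponds to the U > 60% branch:
U = 1 − 10^((1.781 − T_v)/0.933)/100 = 0.8062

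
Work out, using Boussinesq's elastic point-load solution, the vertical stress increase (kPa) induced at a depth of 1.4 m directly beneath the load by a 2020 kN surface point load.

Δσ_z ≈ 492 kPa

Boussinesq vertical stress below a point load on an elastic half-space:
Δσ_z = 3P/(2πz²) · [1 + (r/z)²]^(−5/2)
r/z = 0/1.4 = 0; [1+(r/z)²]^(−5/2) = 1.
Δσ_z = 3×2020/(2π×1.4²) × 1 = 492.08 × 1 = 492.1 kPa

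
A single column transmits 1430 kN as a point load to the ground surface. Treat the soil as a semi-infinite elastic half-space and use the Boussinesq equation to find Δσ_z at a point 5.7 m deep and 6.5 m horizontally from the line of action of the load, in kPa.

Δσ_z ≈ 2.62 kPa

Boussinesq vertical stress below a point load on an elastic half-space:
Δσ_z = 3P/(2πz²) · [1 + (r/z)²]^(−5/2)
r/z = 6.5/5.7 = 1.1404; [1+(r/z)²]^(−5/2) = 0.12459.
Δσ_z = 3×1430/(2π×5.7²) × 0.12459 = 21.015 × 0.12459 = 2.618 kPa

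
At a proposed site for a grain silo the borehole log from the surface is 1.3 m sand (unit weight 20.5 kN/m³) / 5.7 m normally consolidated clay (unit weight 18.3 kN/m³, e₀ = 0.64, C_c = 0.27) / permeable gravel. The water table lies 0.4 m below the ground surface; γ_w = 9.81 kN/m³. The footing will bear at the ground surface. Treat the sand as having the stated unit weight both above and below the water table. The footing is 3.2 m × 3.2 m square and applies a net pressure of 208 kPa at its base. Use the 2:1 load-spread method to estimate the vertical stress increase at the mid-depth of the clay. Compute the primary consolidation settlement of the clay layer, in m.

Mid-depth of clay below the ground surface: z = 1.3 + 5.7/2 = 4.15 m.
Total vertical stress at mid-clay: σ_v = 20.5×1.3 + 18.3×2.85 = 78.805 kPa.
Pore pressure: u = 9.81×(4.15 − 0.4) = 36.788 kPa.
Initial effective stress: σ'_0 = σ_v − u = 78.805 − 36.788 = 42.017 kPa.
Stress increase at mid-clay by the 2:1 spreading method:
Δσ = qBL/((B+z)(L+z)) = 208×3.2×3.2/((3.2+4.15)(3.2+4.15)) = 39.427 kPa
Final effective stress: σ'_f = σ'_0 + Δσ = 42.017 + 39.427 = 81.444 kPa.
Normally consolidated clay, so the full stress increment lies on the virgin compression line:
S_c = C_c·H/(1+e₀)·log₁₀(σ'_f/σ'_0) = 0.27×5.7/(1+0.64)×log₁₀(81.444/42.017)
    = 0.93841 × 0.28743 = 0.2697 m

S_c ≈ 0.27 m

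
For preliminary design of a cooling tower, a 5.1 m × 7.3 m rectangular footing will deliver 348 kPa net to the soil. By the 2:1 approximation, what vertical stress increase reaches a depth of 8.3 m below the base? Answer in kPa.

Δσ_z ≈ 62 kPa

By the 2:1 method the load spreads at 1 horizontal : 2 vertical, so at depth z the loaded area has grown by z in each plan dimension:
Δσ = qBL/((B+z)(L+z)) = 348×5.1×7.3/((5.1+8.3)(7.3+8.3)) = 61.979 kPa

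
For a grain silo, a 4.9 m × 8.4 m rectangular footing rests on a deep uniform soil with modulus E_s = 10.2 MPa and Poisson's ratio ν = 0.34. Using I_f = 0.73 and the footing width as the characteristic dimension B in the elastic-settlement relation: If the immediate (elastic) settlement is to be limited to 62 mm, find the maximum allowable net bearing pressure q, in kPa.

E_s = 10.2 MPa = 10200 kPa.
S_e = q·B·(1−ν²)/E_s · I_f  ⇒  q = S_e·E_s / (B·(1−ν²)·I_f).
q = 0.062 × 10200 / (4.9 × 0.8844 × 0.73) = 199.9 kPa

q ≈ 200 kPa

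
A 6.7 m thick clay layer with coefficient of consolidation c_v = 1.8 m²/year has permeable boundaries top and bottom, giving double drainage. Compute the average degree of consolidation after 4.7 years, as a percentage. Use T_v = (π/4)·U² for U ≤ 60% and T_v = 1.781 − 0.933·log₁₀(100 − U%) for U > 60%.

U ≈ 87.4 %

Drainage path length: H_d = H/2 = 3.35 m (double drainage).
T_v = c_v·t/H_d² = 1.8×4.7/3.35² = 0.75384.
T_v = 0.75384 corresponds to the U > 60% branch:
U = 1 − 10^((1.781 − T_v)/0.933)/100 = 0.8738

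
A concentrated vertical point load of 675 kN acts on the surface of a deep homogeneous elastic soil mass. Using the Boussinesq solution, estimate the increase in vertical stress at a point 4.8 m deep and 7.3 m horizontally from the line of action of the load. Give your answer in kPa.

Boussinesq vertical stress below a point load on an elastic half-space:
Δσ_z = 3P/(2πz²) · [1 + (r/z)²]^(−5/2)
r/z = 7.3/4.8 = 1.5208; [1+(r/z)²]^(−5/2) = 0.050057.
Δσ_z = 3×675/(2π×4.8²) × 0.050057 = 13.988 × 0.050057 = 0.7002 kPa

Δσ_z ≈ 0.7 kPa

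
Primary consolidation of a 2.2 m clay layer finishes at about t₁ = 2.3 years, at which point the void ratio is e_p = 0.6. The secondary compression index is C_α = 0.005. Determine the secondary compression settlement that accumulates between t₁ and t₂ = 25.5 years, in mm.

Secondary compression: S_s = C_α·H/(1+e_p)·log₁₀(t₂/t₁)
S_s = 0.005×2.2/(1+0.6)×log₁₀(25.5/2.3)
    = 0.006875 × 1.045 = 0.007183 m

S_s ≈ 7.18 mm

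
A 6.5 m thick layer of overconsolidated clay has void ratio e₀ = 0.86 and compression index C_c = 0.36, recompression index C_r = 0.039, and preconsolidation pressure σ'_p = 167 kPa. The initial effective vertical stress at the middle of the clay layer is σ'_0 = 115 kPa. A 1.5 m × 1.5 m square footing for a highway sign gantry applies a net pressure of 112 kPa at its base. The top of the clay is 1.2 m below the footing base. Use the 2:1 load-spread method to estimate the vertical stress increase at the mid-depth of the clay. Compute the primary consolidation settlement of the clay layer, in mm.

S_c ≈ 3.56 mm

Mid-depth of clay below the footing base: z = 1.2 + 6.5/2 = 4.45 m.
Stress increase at mid-clay by the 2:1 spreading method:
Δσ = qBL/((B+z)(L+z)) = 112×1.5×1.5/((1.5+4.45)(1.5+4.45)) = 7.1181 kPa
Final effective stress: σ'_f = 115 + 7.1181 = 122.12 kPa.
σ'_f = 122.12 ≤ σ'_p = 167 kPa, so the clay remains overconsolidated and only the recompression index applies:
S_c = C_r·H/(1+e₀)·log₁₀(σ'_f/σ'_0) = 0.039×6.5/1.86×log₁₀(122.12/115)
    = 0.13629 × 0.026089 = 0.003556 m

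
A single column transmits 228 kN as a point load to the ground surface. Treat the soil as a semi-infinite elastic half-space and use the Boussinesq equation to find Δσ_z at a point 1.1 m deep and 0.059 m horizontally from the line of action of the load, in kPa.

Δσ_z ≈ 89.3 kPa

Boussinesq vertical stress below a point load on an elastic half-space:
Δσ_z = 3P/(2πz²) · [1 + (r/z)²]^(−5/2)
r/z = 0.059/1.1 = 0.053636; [1+(r/z)²]^(−5/2) = 0.99284.
Δσ_z = 3×228/(2π×1.1²) × 0.99284 = 89.969 × 0.99284 = 89.32 kPa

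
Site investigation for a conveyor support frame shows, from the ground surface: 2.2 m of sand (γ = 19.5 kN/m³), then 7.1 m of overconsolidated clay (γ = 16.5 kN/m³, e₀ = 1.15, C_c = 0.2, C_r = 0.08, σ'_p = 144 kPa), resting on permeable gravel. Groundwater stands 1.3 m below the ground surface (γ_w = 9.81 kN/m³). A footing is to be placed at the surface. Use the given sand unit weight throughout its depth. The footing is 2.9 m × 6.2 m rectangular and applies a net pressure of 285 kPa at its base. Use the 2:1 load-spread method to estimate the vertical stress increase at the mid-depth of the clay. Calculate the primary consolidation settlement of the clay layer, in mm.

Mid-depth of clay below the ground surface: z = 2.2 + 7.1/2 = 5.75 m.
Total vertical stress at mid-clay: σ_v = 19.5×2.2 + 16.5×3.55 = 101.47 kPa.
Pore pressure: u = 9.81×(5.75 − 1.3) = 43.655 kPa.
Initial effective stress: σ'_0 = σ_v − u = 101.47 − 43.655 = 57.815 kPa.
Stress increase at mid-clay by the 2:1 spreading method:
Δσ = qBL/((B+z)(L+z)) = 285×2.9×6.2/((2.9+5.75)(6.2+5.75)) = 49.574 kPa
Final effective stress: σ'_f = 57.815 + 49.574 = 107.39 kPa.
σ'_f = 107.39 ≤ σ'_p = 144 kPa, so the clay remains overconsolidated and only the recompression index applies:
S_c = C_r·H/(1+e₀)·log₁₀(σ'_f/σ'_0) = 0.08×7.1/2.15×log₁₀(107.39/57.815)
    = 0.26418 × 0.26892 = 0.07104 m

S_c ≈ 71 mm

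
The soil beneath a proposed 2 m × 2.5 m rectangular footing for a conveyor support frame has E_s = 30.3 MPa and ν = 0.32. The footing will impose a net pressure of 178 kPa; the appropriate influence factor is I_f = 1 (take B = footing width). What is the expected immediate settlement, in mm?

Immediate (elastic) settlement: S_e = q·B·(1−ν²)/E_s · I_f.
E_s = 30.3 MPa = 30300 kPa.
S_e = 178 × 2 × (1 − 0.32²) / 30300 × 1
    = 178 × 2 × 0.8976 / 30300 × 1
    = 0.01055 m = 10.55 mm

S_e ≈ 10.5 mm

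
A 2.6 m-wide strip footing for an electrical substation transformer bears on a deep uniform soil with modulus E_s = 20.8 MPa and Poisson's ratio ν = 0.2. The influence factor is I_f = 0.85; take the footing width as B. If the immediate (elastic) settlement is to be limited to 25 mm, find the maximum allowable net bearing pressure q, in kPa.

q ≈ 245 kPa

E_s = 20.8 MPa = 20800 kPa.
S_e = q·B·(1−ν²)/E_s · I_f  ⇒  q = S_e·E_s / (B·(1−ν²)·I_f).
q = 0.025 × 20800 / (2.6 × 0.96 × 0.85) = 245.1 kPa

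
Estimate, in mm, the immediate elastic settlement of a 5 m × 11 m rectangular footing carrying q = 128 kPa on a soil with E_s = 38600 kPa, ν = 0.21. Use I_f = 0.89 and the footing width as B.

S_e ≈ 14.1 mm

Immediate (elastic) settlement: S_e = q·B·(1−ν²)/E_s · I_f.
S_e = 128 × 5 × (1 − 0.21²) / 38600 × 0.89
    = 128 × 5 × 0.9559 / 38600 × 0.89
    = 0.01411 m = 14.11 mm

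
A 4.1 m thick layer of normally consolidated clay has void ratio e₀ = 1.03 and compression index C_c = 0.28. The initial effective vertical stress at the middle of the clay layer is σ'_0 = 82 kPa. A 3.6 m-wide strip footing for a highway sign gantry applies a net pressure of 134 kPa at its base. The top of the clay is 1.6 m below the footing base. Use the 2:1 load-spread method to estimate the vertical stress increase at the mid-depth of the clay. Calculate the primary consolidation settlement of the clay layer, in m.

Mid-depth of clay below the footing base: z = 1.6 + 4.1/2 = 3.65 m.
Stress increase at mid-clay by the 2:1 spreading method:
Δσ = qB/(B+z) = 134×3.6/(3.6+3.65) = 66.538 kPa
Final effective stress: σ'_f = σ'_0 + Δσ = 82 + 66.538 = 148.54 kPa.
Normally consolidated clay, so the full stress increment lies on the virgin compression line:
S_c = C_c·H/(1+e₀)·log₁₀(σ'_f/σ'_0) = 0.28×4.1/(1+1.03)×log₁₀(148.54/82)
    = 0.56552 × 0.25803 = 0.1459 m

S_c ≈ 0.146 m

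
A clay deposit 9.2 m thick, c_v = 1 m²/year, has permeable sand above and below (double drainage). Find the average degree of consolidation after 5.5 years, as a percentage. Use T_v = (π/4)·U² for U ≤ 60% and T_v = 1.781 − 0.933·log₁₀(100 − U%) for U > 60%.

Drainage path length: H_d = H/2 = 4.6 m (double drainage).
T_v = c_v·t/H_d² = 1×5.5/4.6² = 0.25992.
T_v = 0.25992 corresponds to the U ≤ 60% branch:
U = √(4T_v/π) = 0.5753

U ≈ 57.5 %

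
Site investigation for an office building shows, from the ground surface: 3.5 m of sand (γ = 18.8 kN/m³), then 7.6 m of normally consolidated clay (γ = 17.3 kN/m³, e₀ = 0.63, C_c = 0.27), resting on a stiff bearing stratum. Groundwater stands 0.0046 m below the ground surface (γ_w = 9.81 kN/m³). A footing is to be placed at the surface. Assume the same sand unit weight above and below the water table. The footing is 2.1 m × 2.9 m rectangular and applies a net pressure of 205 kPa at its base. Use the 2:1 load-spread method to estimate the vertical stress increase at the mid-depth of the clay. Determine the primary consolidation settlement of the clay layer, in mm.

Mid-depth of clay below the ground surface: z = 3.5 + 7.6/2 = 7.3 m.
Total vertical stress at mid-clay: σ_v = 18.8×3.5 + 17.3×3.8 = 131.54 kPa.
Pore pressure: u = 9.81×(7.3 − 0.0046) = 71.564 kPa.
Initial effective stress: σ'_0 = σ_v − u = 131.54 − 71.564 = 59.976 kPa.
Stress increase at mid-clay by the 2:1 spreading method:
Δσ = qBL/((B+z)(L+z)) = 205×2.1×2.9/((2.1+7.3)(2.9+7.3)) = 13.021 kPa
Final effective stress: σ'_f = σ'_0 + Δσ = 59.976 + 13.021 = 72.997 kPa.
Normally consolidated clay, so the full stress increment lies on the virgin compression line:
S_c = C_c·H/(1+e₀)·log₁₀(σ'_f/σ'_0) = 0.27×7.6/(1+0.63)×log₁₀(72.997/59.976)
    = 1.2589 × 0.085328 = 0.1074 m

S_c ≈ 107 mm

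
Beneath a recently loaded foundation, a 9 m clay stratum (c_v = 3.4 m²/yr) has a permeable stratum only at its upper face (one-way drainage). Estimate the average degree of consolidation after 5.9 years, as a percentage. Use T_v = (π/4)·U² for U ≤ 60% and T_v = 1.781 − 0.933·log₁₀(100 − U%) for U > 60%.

Drainage path length: H_d = H = 9 m (single drainage).
T_v = c_v·t/H_d² = 3.4×5.9/9² = 0.24765.
T_v = 0.24765 corresponds to the U ≤ 60% branch:
U = √(4T_v/π) = 0.5615

U ≈ 56.2 %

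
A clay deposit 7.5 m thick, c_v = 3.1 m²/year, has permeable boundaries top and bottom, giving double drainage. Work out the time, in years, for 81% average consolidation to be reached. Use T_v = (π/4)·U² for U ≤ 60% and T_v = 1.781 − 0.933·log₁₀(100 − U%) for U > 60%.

Drainage path length: H_d = H/2 = 3.75 m (double drainage).
U > 60%: T_v = 1.781 − 0.933·log₁₀(100 − 81) = 0.58792.
t = T_v·H_d²/c_v = 0.58792×3.75²/3.1 = 2.667 years.

t ≈ 2.67 years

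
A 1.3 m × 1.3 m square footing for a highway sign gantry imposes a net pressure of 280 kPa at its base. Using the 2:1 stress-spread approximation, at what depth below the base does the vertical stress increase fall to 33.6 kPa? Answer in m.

2:1 spreading — at depth z the loaded area has grown by z in each plan dimension:
qB²/(B+z)² = Δσ_z ⇒ z = B(√(q/Δσ_z) − 1) = 1.3×(√(280/33.6) − 1) = 2.453 m

z ≈ 2.45 m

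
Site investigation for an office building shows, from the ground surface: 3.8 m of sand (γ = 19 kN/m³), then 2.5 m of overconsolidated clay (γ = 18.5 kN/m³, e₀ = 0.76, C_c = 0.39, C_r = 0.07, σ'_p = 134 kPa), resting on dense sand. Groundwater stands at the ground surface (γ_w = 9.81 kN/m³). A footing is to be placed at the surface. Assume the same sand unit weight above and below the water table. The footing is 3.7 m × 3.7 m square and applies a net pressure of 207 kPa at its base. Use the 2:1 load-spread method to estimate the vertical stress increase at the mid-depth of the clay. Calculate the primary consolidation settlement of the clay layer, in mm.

S_c ≈ 25.6 mm

Mid-depth of clay below the ground surface: z = 3.8 + 2.5/2 = 5.05 m.
Total vertical stress at mid-clay: σ_v = 19×3.8 + 18.5×1.25 = 95.325 kPa.
Pore pressure: u = 9.81×(5.05 − 0) = 49.541 kPa.
Initial effective stress: σ'_0 = σ_v − u = 95.325 − 49.541 = 45.784 kPa.
Stress increase at mid-clay by the 2:1 spreading method:
Δσ = qBL/((B+z)(L+z)) = 207×3.7×3.7/((3.7+5.05)(3.7+5.05)) = 37.013 kPa
Final effective stress: σ'_f = 45.784 + 37.013 = 82.797 kPa.
σ'_f = 82.797 ≤ σ'_p = 134 kPa, so the clay remains overconsolidated and only the recompression index applies:
S_c = C_r·H/(1+e₀)·log₁₀(σ'_f/σ'_0) = 0.07×2.5/1.76×log₁₀(82.797/45.784)
    = 0.099435 × 0.2573 = 0.02558 m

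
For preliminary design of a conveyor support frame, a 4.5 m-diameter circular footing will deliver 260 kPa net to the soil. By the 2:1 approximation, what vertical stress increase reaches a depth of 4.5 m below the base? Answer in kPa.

By the 2:1 method the load spreads at 1 horizontal : 2 vertical, so at depth z the loaded area has grown by z in each plan dimension:
Δσ ≈ qD²/(D+z)² = 260×4.5²/(4.5+4.5)² = 65 kPa

Δσ_z ≈ 65 kPa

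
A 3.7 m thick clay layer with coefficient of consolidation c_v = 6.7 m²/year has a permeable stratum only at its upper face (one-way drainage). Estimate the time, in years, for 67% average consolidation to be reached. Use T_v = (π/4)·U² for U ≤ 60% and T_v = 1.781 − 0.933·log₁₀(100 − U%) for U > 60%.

t ≈ 0.744 years

Drainage path length: H_d = H = 3.7 m (single drainage).
U > 60%: T_v = 1.781 − 0.933·log₁₀(100 − 67) = 0.36423.
t = T_v·H_d²/c_v = 0.36423×3.7²/6.7 = 0.7442 years.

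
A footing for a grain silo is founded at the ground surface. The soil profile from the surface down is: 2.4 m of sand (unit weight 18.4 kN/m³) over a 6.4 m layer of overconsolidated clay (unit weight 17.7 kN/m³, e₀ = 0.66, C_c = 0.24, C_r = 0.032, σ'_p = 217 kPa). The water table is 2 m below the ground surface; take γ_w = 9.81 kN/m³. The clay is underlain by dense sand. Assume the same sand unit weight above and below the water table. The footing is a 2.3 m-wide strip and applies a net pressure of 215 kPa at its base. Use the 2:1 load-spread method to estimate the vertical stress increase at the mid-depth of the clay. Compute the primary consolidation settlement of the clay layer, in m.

S_c ≈ 0.0359 m

Mid-depth of clay below the ground surface: z = 2.4 + 6.4/2 = 5.6 m.
Total vertical stress at mid-clay: σ_v = 18.4×2.4 + 17.7×3.2 = 100.8 kPa.
Pore pressure: u = 9.81×(5.6 − 2) = 35.316 kPa.
Initial effective stress: σ'_0 = σ_v − u = 100.8 − 35.316 = 65.484 kPa.
Stress increase at mid-clay by the 2:1 spreading method:
Δσ = qB/(B+z) = 215×2.3/(2.3+5.6) = 62.595 kPa
Final effective stress: σ'_f = 65.484 + 62.595 = 128.08 kPa.
σ'_f = 128.08 ≤ σ'_p = 217 kPa, so the clay remains overconsolidated and only the recompression index applies:
S_c = C_r·H/(1+e₀)·log₁₀(σ'_f/σ'_0) = 0.032×6.4/1.66×log₁₀(128.08/65.484)
    = 0.12337 × 0.29135 = 0.03594 m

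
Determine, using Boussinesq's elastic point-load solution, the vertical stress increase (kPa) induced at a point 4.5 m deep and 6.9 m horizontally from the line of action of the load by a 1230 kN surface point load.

Δσ_z ≈ 1.41 kPa

Boussinesq vertical stress below a point load on an elastic half-space:
Δσ_z = 3P/(2πz²) · [1 + (r/z)²]^(−5/2)
r/z = 6.9/4.5 = 1.5333; [1+(r/z)²]^(−5/2) = 0.048644.
Δσ_z = 3×1230/(2π×4.5²) × 0.048644 = 29.002 × 0.048644 = 1.411 kPa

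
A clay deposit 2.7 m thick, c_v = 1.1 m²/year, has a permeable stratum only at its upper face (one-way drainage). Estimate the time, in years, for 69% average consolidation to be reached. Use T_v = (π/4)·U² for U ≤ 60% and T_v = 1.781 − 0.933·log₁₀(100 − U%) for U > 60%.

t ≈ 2.58 years

Drainage path length: H_d = H = 2.7 m (single drainage).
U > 60%: T_v = 1.781 − 0.933·log₁₀(100 − 69) = 0.38956.
t = T_v·H_d²/c_v = 0.38956×2.7²/1.1 = 2.582 years.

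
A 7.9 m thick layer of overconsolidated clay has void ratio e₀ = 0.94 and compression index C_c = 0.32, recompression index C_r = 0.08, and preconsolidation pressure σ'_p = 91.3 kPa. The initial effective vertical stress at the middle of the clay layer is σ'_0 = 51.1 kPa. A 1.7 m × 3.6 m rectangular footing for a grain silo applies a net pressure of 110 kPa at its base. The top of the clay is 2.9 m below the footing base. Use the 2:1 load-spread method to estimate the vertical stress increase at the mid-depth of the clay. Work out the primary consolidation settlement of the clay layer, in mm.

S_c ≈ 19.5 mm

Mid-depth of clay below the footing base: z = 2.9 + 7.9/2 = 6.85 m.
Stress increase at mid-clay by the 2:1 spreading method:
Δσ = qBL/((B+z)(L+z)) = 110×1.7×3.6/((1.7+6.85)(3.6+6.85)) = 7.5346 kPa
Final effective stress: σ'_f = 51.1 + 7.5346 = 58.635 kPa.
σ'_f = 58.635 ≤ σ'_p = 91.3 kPa, so the clay remains overconsolidated and only the recompression index applies:
S_c = C_r·H/(1+e₀)·log₁₀(σ'_f/σ'_0) = 0.08×7.9/1.94×log₁₀(58.635/51.1)
    = 0.32578 × 0.059736 = 0.01946 m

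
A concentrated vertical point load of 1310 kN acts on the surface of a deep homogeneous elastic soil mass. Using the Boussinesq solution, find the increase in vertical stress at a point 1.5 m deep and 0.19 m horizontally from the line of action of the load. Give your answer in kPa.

Boussinesq vertical stress below a point load on an elastic half-space:
Δσ_z = 3P/(2πz²) · [1 + (r/z)²]^(−5/2)
r/z = 0.19/1.5 = 0.12667; [1+(r/z)²]^(−5/2) = 0.96099.
Δσ_z = 3×1310/(2π×1.5²) × 0.96099 = 277.99 × 0.96099 = 267.1 kPa

Δσ_z ≈ 267 kPa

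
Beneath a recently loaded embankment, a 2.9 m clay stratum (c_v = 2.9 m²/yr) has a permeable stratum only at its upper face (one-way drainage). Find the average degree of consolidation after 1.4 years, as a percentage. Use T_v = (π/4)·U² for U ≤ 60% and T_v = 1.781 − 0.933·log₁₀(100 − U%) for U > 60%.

U ≈ 75.4 %

Drainage path length: H_d = H = 2.9 m (single drainage).
T_v = c_v·t/H_d² = 2.9×1.4/2.9² = 0.48276.
T_v = 0.48276 corresponds to the U > 60% branch:
U = 1 − 10^((1.781 − T_v)/0.933)/100 = 0.7537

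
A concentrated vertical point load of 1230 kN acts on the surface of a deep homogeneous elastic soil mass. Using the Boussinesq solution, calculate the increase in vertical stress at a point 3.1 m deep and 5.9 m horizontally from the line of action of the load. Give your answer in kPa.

Boussinesq vertical stress below a point load on an elastic half-space:
Δσ_z = 3P/(2πz²) · [1 + (r/z)²]^(−5/2)
r/z = 5.9/3.1 = 1.9032; [1+(r/z)²]^(−5/2) = 0.02177.
Δσ_z = 3×1230/(2π×3.1²) × 0.02177 = 61.112 × 0.02177 = 1.33 kPa

Δσ_z ≈ 1.33 kPa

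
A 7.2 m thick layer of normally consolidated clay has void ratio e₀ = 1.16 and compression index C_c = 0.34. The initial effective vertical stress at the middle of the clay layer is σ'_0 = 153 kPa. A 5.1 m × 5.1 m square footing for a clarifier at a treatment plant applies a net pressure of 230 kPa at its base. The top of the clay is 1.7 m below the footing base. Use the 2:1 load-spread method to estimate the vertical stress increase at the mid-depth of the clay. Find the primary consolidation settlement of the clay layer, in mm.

S_c ≈ 152 mm

Mid-depth of clay below the footing base: z = 1.7 + 7.2/2 = 5.3 m.
Stress increase at mid-clay by the 2:1 spreading method:
Δσ = qBL/((B+z)(L+z)) = 230×5.1×5.1/((5.1+5.3)(5.1+5.3)) = 55.31 kPa
Final effective stress: σ'_f = σ'_0 + Δσ = 153 + 55.31 = 208.31 kPa.
Normally consolidated clay, so the full stress increment lies on the virgin compression line:
S_c = C_c·H/(1+e₀)·log₁₀(σ'_f/σ'_0) = 0.34×7.2/(1+1.16)×log₁₀(208.31/153)
    = 1.1333 × 0.13402 = 0.1519 m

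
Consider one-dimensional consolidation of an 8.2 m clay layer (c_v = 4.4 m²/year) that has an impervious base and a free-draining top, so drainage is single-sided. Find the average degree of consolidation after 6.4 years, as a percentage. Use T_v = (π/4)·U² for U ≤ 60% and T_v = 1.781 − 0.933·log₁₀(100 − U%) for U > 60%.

U ≈ 71.2 %

Drainage path length: H_d = H = 8.2 m (single drainage).
T_v = c_v·t/H_d² = 4.4×6.4/8.2² = 0.4188.
T_v = 0.4188 corresponds to the U > 60% branch:
U = 1 − 10^((1.781 − T_v)/0.933)/100 = 0.7116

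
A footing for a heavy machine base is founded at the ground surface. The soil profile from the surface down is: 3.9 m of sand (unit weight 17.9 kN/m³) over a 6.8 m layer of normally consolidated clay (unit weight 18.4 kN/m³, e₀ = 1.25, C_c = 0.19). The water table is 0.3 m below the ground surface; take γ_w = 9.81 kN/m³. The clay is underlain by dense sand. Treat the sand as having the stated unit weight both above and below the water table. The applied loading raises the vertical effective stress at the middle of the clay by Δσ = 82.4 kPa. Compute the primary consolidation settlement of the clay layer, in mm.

Mid-depth of clay below the ground surface: z = 3.9 + 6.8/2 = 7.3 m.
Total vertical stress at mid-clay: σ_v = 17.9×3.9 + 18.4×3.4 = 132.37 kPa.
Pore pressure: u = 9.81×(7.3 − 0.3) = 68.67 kPa.
Initial effective stress: σ'_0 = σ_v − u = 132.37 − 68.67 = 63.7 kPa.
Final effective stress: σ'_f = σ'_0 + Δσ = 63.7 + 82.4 = 146.1 kPa.
Normally consolidated clay, so the full stress increment lies on the virgin compression line:
S_c = C_c·H/(1+e₀)·log₁₀(σ'_f/σ'_0) = 0.19×6.8/(1+1.25)×log₁₀(146.1/63.7)
    = 0.57422 × 0.36051 = 0.207 m

S_c ≈ 207 mm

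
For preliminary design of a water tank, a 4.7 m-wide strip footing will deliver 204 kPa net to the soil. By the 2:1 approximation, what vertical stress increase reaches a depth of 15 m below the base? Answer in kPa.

By the 2:1 method the load spreads at 1 horizontal : 2 vertical, so at depth z the loaded area has grown by z in each plan dimension:
Δσ = qB/(B+z) = 204×4.7/(4.7+15) = 48.67 kPa

Δσ_z ≈ 48.7 kPa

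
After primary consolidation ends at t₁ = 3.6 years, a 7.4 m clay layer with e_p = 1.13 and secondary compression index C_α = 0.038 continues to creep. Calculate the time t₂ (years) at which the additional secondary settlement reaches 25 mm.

t₂ ≈ 5.57 years

S_s = C_α·H/(1+e_p)·log₁₀(t₂/t₁) ⇒ log₁₀(t₂/t₁) = S_s·(1+e_p)/(C_α·H).
log₁₀(t₂/t₁) = 0.025 × (1+1.13) / (0.038×7.4) = 0.1894
t₂ = t₁ × 10^0.1894 = 3.6 × 1.547 = 5.568 years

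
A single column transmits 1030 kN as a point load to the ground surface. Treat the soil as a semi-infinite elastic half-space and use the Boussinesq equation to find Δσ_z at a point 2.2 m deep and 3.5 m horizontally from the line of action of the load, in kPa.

Δσ_z ≈ 4.34 kPa

Boussinesq vertical stress below a point load on an elastic half-space:
Δσ_z = 3P/(2πz²) · [1 + (r/z)²]^(−5/2)
r/z = 3.5/2.2 = 1.5909; [1+(r/z)²]^(−5/2) = 0.042683.
Δσ_z = 3×1030/(2π×2.2²) × 0.042683 = 101.61 × 0.042683 = 4.337 kPa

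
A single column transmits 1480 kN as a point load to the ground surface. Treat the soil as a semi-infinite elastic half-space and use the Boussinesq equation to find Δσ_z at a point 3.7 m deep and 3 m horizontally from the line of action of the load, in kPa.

Δσ_z ≈ 14.6 kPa

Boussinesq vertical stress below a point load on an elastic half-space:
Δσ_z = 3P/(2πz²) · [1 + (r/z)²]^(−5/2)
r/z = 3/3.7 = 0.81081; [1+(r/z)²]^(−5/2) = 0.28276.
Δσ_z = 3×1480/(2π×3.7²) × 0.28276 = 51.618 × 0.28276 = 14.6 kPa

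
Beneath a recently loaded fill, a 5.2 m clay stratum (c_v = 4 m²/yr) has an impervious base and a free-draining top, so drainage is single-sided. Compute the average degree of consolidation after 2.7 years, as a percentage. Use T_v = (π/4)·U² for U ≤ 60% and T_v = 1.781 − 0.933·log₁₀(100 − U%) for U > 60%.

Drainage path length: H_d = H = 5.2 m (single drainage).
T_v = c_v·t/H_d² = 4×2.7/5.2² = 0.39941.
T_v = 0.39941 corresponds to the U > 60% branch:
U = 1 − 10^((1.781 − T_v)/0.933)/100 = 0.6974

U ≈ 69.7 %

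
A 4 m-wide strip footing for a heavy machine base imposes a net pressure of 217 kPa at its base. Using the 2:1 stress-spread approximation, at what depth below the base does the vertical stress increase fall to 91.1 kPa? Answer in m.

z ≈ 5.53 m

2:1 spreading — at depth z the loaded area has grown by z in each plan dimension:
qB/(B+z) = Δσ_z ⇒ z = qB/Δσ_z − B = 217×4/91.1 − 4 = 5.528 m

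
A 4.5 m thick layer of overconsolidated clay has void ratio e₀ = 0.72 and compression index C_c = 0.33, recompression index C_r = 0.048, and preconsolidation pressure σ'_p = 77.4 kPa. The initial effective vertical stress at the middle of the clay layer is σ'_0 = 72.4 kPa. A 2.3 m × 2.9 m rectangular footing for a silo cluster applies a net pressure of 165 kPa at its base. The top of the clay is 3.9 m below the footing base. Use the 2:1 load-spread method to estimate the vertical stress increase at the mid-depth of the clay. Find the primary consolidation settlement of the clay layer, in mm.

S_c ≈ 46.6 mm

Mid-depth of clay below the footing base: z = 3.9 + 4.5/2 = 6.15 m.
Stress increase at mid-clay by the 2:1 spreading method:
Δσ = qBL/((B+z)(L+z)) = 165×2.3×2.9/((2.3+6.15)(2.9+6.15)) = 14.391 kPa
Final effective stress: σ'_f = 72.4 + 14.391 = 86.791 kPa.
σ'_f = 86.791 > σ'_p = 77.4 kPa, so the stress path crosses the preconsolidation pressure — recompression up to σ'_p, then virgin compression beyond:
S_c = H/(1+e₀)·[C_r·log₁₀(σ'_p/σ'_0) + C_c·log₁₀(σ'_f/σ'_p)]
    = 4.5/1.72 × [0.048×log₁₀(77.4/72.4) + 0.33×log₁₀(86.791/77.4)]
    = 2.6163 × [0.0013921 + 0.016412] = 0.04658 m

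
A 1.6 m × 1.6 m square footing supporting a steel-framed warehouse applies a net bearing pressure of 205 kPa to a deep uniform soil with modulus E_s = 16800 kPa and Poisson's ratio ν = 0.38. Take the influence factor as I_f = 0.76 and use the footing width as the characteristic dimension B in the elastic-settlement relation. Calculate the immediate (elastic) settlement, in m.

S_e ≈ 0.0127 m

Immediate (elastic) settlement: S_e = q·B·(1−ν²)/E_s · I_f.
S_e = 205 × 1.6 × (1 − 0.38²) / 16800 × 0.76
    = 205 × 1.6 × 0.8556 / 16800 × 0.76
    = 0.0127 m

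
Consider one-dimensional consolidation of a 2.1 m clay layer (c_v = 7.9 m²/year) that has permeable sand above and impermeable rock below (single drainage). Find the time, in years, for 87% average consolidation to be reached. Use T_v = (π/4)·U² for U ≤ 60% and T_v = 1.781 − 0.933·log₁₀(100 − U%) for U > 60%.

t ≈ 0.414 years

Drainage path length: H_d = H = 2.1 m (single drainage).
U > 60%: T_v = 1.781 − 0.933·log₁₀(100 − 87) = 0.74169.
t = T_v·H_d²/c_v = 0.74169×2.1²/7.9 = 0.414 years.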